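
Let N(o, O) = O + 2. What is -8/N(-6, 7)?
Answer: -8/9 ≈ -0.88889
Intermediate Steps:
N(o, O) = 2 + O
-8/N(-6, 7) = -8/(2 + 7) = -8/9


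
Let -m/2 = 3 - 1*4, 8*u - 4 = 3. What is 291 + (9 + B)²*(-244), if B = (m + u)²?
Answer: -74184541/1024 ≈ -72446.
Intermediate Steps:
u = 7/8 (u = ½ + (⅛)*3 = ½ + 3/8 = 7/8 ≈ 0.87500)
m = 2 (m = -2*(3 - 1*4) = -2*(3 - 4) = -2*(-1) = 2)
B = 529/64 (B = (2 + 7/8)² = (23/8)² = 529/64 ≈ 8.2656)
291 + (9 + B)²*(-244) = 291 + (9 + 529/64)²*(-244) = 291 + (1105/64)²*(-244) = 291 + (1221025/4096)*(-244) = 291 - 74482525/1024 = -74184541/1024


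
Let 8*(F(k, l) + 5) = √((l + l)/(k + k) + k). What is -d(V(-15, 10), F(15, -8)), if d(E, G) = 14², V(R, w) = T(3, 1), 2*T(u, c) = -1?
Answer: -196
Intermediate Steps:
T(u, c) = -½ (T(u, c) = (½)*(-1) = -½)
V(R, w) = -½
F(k, l) = -5 + √(k + l/k)/8 (F(k, l) = -5 + √((l + l)/(k + k) + k)/8 = -5 + √((2*l)/((2*k)) + k)/8 = -5 + √((2*l)*(1/(2*k)) + k)/8 = -5 + √(l/k + k)/8 = -5 + √(k + l/k)/8)
d(E, G) = 196
-d(V(-15, 10), F(15, -8)) = -1*196 = -196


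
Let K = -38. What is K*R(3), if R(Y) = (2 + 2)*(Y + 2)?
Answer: -760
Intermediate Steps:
R(Y) = 8 + 4*Y (R(Y) = 4*(2 + Y) = 8 + 4*Y)
K*R(3) = -38*(8 + 4*3) = -38*(8 + 12) = -38*20 = -760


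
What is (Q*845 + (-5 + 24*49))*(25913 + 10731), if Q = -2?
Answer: -19018236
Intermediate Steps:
(Q*845 + (-5 + 24*49))*(25913 + 10731) = (-2*845 + (-5 + 24*49))*(25913 + 10731) = (-1690 + (-5 + 1176))*36644 = (-1690 + 1171)*36644 = -519*36644 = -19018236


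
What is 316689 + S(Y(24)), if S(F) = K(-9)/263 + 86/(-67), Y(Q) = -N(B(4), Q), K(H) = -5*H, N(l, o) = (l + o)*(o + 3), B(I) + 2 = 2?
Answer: 5580357266/17621 ≈ 3.1669e+5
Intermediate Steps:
B(I) = 0 (B(I) = -2 + 2 = 0)
N(l, o) = (3 + o)*(l + o) (N(l, o) = (l + o)*(3 + o) = (3 + o)*(l + o))
Y(Q) = -Q**2 - 3*Q (Y(Q) = -(Q**2 + 3*0 + 3*Q + 0*Q) = -(Q**2 + 0 + 3*Q + 0) = -(Q**2 + 3*Q) = -Q**2 - 3*Q)
S(F) = -19603/17621 (S(F) = -5*(-9)/263 + 86/(-67) = 45*(1/263) + 86*(-1/67) = 45/263 - 86/67 = -19603/17621)
316689 + S(Y(24)) = 316689 - 19603/17621 = 5580357266/17621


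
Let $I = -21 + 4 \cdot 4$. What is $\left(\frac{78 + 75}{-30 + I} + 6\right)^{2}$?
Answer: $\frac{3249}{1225} \approx 2.6522$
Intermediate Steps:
$I = -5$ ($I = -21 + 16 = -5$)
$\left(\frac{78 + 75}{-30 + I} + 6\right)^{2} = \left(\frac{78 + 75}{-30 - 5} + 6\right)^{2} = \left(\frac{153}{-35} + 6\right)^{2} = \left(153 \left(- \frac{1}{35}\right) + 6\right)^{2} = \left(- \frac{153}{35} + 6\right)^{2} = \left(\frac{57}{35}\right)^{2} = \frac{3249}{1225}$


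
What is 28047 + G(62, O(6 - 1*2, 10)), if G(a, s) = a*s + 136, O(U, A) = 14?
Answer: 29051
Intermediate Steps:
G(a, s) = 136 + a*s
28047 + G(62, O(6 - 1*2, 10)) = 28047 + (136 + 62*14) = 28047 + (136 + 868) = 28047 + 1004 = 29051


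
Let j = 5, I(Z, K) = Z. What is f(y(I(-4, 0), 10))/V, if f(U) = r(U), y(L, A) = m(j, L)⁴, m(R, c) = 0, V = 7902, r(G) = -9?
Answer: -1/878 ≈ -0.0011390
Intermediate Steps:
y(L, A) = 0 (y(L, A) = 0⁴ = 0)
f(U) = -9
f(y(I(-4, 0), 10))/V = -9/7902 = -9*1/7902 = -1/878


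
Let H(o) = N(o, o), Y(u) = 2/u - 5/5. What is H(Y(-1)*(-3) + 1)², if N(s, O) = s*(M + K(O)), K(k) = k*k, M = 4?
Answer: 1081600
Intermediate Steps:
K(k) = k²
Y(u) = -1 + 2/u (Y(u) = 2/u - 5*⅕ = 2/u - 1 = -1 + 2/u)
N(s, O) = s*(4 + O²)
H(o) = o*(4 + o²)
H(Y(-1)*(-3) + 1)² = ((((2 - 1*(-1))/(-1))*(-3) + 1)*(4 + (((2 - 1*(-1))/(-1))*(-3) + 1)²))² = ((-(2 + 1)*(-3) + 1)*(4 + (-(2 + 1)*(-3) + 1)²))² = ((-1*3*(-3) + 1)*(4 + (-1*3*(-3) + 1)²))² = ((-3*(-3) + 1)*(4 + (-3*(-3) + 1)²))² = ((9 + 1)*(4 + (9 + 1)²))² = (10*(4 + 10²))² = (10*(4 + 100))² = (10*104)² = 1040² = 1081600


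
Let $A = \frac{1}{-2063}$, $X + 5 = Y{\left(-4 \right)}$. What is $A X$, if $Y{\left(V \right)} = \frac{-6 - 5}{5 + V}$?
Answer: $\frac{16}{2063} \approx 0.0077557$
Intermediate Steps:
$Y{\left(V \right)} = - \frac{11}{5 + V}$
$X = -16$ ($X = -5 - \frac{11}{5 - 4} = -5 - \frac{11}{1} = -5 - 11 = -16$)
$A = - \frac{1}{2063} \approx -0.00048473$
$A X = \left(- \frac{1}{2063}\right) \left(-16\right) = \frac{16}{2063}$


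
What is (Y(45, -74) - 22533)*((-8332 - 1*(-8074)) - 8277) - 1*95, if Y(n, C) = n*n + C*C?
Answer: 128298025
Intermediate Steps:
Y(n, C) = C**2 + n**2 (Y(n, C) = n**2 + C**2 = C**2 + n**2)
(Y(45, -74) - 22533)*((-8332 - 1*(-8074)) - 8277) - 1*95 = (((-74)**2 + 45**2) - 22533)*((-8332 - 1*(-8074)) - 8277) - 1*95 = ((5476 + 2025) - 22533)*((-8332 + 8074) - 8277) - 95 = (7501 - 22533)*(-258 - 8277) - 95 = -15032*(-8535) - 95 = 128298120 - 95 = 128298025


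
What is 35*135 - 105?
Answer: 4620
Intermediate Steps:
35*135 - 105 = 4725 - 105 = 4620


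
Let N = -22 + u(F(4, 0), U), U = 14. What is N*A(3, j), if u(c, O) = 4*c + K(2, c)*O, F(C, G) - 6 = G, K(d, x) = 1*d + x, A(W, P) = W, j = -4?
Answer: 342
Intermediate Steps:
K(d, x) = d + x
F(C, G) = 6 + G
u(c, O) = 4*c + O*(2 + c) (u(c, O) = 4*c + (2 + c)*O = 4*c + O*(2 + c))
N = 114 (N = -22 + (4*(6 + 0) + 14*(2 + (6 + 0))) = -22 + (4*6 + 14*(2 + 6)) = -22 + (24 + 14*8) = -22 + (24 + 112) = -22 + 136 = 114)
N*A(3, j) = 114*3 = 342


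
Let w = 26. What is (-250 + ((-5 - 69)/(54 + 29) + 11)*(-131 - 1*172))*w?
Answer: -7149142/83 ≈ -86134.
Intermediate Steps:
(-250 + ((-5 - 69)/(54 + 29) + 11)*(-131 - 1*172))*w = (-250 + ((-5 - 69)/(54 + 29) + 11)*(-131 - 1*172))*26 = (-250 + (-74/83 + 11)*(-131 - 172))*26 = (-250 + (-74*1/83 + 11)*(-303))*26 = (-250 + (-74/83 + 11)*(-303))*26 = (-250 + (839/83)*(-303))*26 = (-250 - 254217/83)*26 = -274967/83*26 = -7149142/83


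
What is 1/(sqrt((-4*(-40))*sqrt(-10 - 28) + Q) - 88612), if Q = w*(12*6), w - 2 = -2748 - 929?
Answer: 1/(2*(-44306 + sqrt(10)*sqrt(-6615 + 4*I*sqrt(38)))) ≈ -1.1285e-5 - 6.551e-8*I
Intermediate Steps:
w = -3675 (w = 2 + (-2748 - 929) = 2 - 3677 = -3675)
Q = -264600 (Q = -44100*6 = -3675*72 = -264600)
1/(sqrt((-4*(-40))*sqrt(-10 - 28) + Q) - 88612) = 1/(sqrt((-4*(-40))*sqrt(-10 - 28) - 264600) - 88612) = 1/(sqrt(160*sqrt(-38) - 264600) - 88612) = 1/(sqrt(160*(I*sqrt(38)) - 264600) - 88612) = 1/(sqrt(160*I*sqrt(38) - 264600) - 88612) = 1/(sqrt(-264600 + 160*I*sqrt(38)) - 88612) = 1/(-88612 + sqrt(-264600 + 160*I*sqrt(38)))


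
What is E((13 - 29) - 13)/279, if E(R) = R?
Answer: -29/279 ≈ -0.10394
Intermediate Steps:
E((13 - 29) - 13)/279 = ((13 - 29) - 13)/279 = (-16 - 13)*(1/279) = -29*1/279 = -29/279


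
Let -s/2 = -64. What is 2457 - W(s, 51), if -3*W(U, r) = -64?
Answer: 7307/3 ≈ 2435.7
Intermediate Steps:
s = 128 (s = -2*(-64) = 128)
W(U, r) = 64/3 (W(U, r) = -1/3*(-64) = 64/3)
2457 - W(s, 51) = 2457 - 1*64/3 = 2457 - 64/3 = 7307/3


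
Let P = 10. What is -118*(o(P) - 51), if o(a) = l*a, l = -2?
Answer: 8378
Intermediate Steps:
o(a) = -2*a
-118*(o(P) - 51) = -118*(-2*10 - 51) = -118*(-20 - 51) = -118*(-71) = 8378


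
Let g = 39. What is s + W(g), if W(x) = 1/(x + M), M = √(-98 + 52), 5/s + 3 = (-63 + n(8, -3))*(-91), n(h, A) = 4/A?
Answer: 708111/27507118 - I*√46/1567 ≈ 0.025743 - 0.0043282*I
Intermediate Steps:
n(h, A) = 4/A
s = 15/17554 (s = 5/(-3 + (-63 + 4/(-3))*(-91)) = 5/(-3 + (-63 + 4*(-⅓))*(-91)) = 5/(-3 + (-63 - 4/3)*(-91)) = 5/(-3 - 193/3*(-91)) = 5/(-3 + 17563/3) = 5/(17554/3) = 5*(3/17554) = 15/17554 ≈ 0.00085451)
M = I*√46 (M = √(-46) = I*√46 ≈ 6.7823*I)
W(x) = 1/(x + I*√46)
s + W(g) = 15/17554 + 1/(39 + I*√46)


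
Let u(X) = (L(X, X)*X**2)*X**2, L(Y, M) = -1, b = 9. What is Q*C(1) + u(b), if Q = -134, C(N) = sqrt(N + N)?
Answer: -6561 - 134*sqrt(2) ≈ -6750.5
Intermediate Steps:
C(N) = sqrt(2)*sqrt(N) (C(N) = sqrt(2*N) = sqrt(2)*sqrt(N))
u(X) = -X**4 (u(X) = (-X**2)*X**2 = -X**4)
Q*C(1) + u(b) = -134*sqrt(2)*sqrt(1) - 1*9**4 = -134*sqrt(2) - 1*6561 = -134*sqrt(2) - 6561 = -6561 - 134*sqrt(2)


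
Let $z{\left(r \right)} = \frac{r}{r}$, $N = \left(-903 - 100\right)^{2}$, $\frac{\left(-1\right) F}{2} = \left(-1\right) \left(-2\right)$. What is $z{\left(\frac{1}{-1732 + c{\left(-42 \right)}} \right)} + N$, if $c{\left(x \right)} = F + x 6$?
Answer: $1006010$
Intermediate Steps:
$F = -4$ ($F = - 2 \left(\left(-1\right) \left(-2\right)\right) = \left(-2\right) 2 = -4$)
$c{\left(x \right)} = -4 + 6 x$ ($c{\left(x \right)} = -4 + x 6 = -4 + 6 x$)
$N = 1006009$ ($N = \left(-1003\right)^{2} = 1006009$)
$z{\left(r \right)} = 1$
$z{\left(\frac{1}{-1732 + c{\left(-42 \right)}} \right)} + N = 1 + 1006009 = 1006010$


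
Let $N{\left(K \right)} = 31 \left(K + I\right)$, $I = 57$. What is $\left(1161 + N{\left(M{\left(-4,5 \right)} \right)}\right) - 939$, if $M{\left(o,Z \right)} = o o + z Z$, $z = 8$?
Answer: $3725$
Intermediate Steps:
$M{\left(o,Z \right)} = o^{2} + 8 Z$ ($M{\left(o,Z \right)} = o o + 8 Z = o^{2} + 8 Z$)
$N{\left(K \right)} = 1767 + 31 K$ ($N{\left(K \right)} = 31 \left(K + 57\right) = 31 \left(57 + K\right) = 1767 + 31 K$)
$\left(1161 + N{\left(M{\left(-4,5 \right)} \right)}\right) - 939 = \left(1161 + \left(1767 + 31 \left(\left(-4\right)^{2} + 8 \cdot 5\right)\right)\right) - 939 = \left(1161 + \left(1767 + 31 \left(16 + 40\right)\right)\right) - 939 = \left(1161 + \left(1767 + 31 \cdot 56\right)\right) - 939 = \left(1161 + \left(1767 + 1736\right)\right) - 939 = \left(1161 + 3503\right) - 939 = 4664 - 939 = 3725$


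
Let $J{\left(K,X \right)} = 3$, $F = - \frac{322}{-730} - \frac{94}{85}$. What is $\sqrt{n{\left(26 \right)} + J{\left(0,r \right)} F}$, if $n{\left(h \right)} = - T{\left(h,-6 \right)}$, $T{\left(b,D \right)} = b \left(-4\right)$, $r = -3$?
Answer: $\frac{\sqrt{157096949}}{1241} \approx 10.1$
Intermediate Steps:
$T{\left(b,D \right)} = - 4 b$
$F = - \frac{825}{1241}$ ($F = \left(-322\right) \left(- \frac{1}{730}\right) - \frac{94}{85} = \frac{161}{365} - \frac{94}{85} = - \frac{825}{1241} \approx -0.66479$)
$n{\left(h \right)} = 4 h$ ($n{\left(h \right)} = - \left(-4\right) h = 4 h$)
$\sqrt{n{\left(26 \right)} + J{\left(0,r \right)} F} = \sqrt{4 \cdot 26 + 3 \left(- \frac{825}{1241}\right)} = \sqrt{104 - \frac{2475}{1241}} = \sqrt{\frac{126589}{1241}} = \frac{\sqrt{157096949}}{1241}$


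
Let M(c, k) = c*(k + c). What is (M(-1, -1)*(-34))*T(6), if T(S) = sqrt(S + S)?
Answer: -136*sqrt(3) ≈ -235.56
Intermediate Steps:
T(S) = sqrt(2)*sqrt(S) (T(S) = sqrt(2*S) = sqrt(2)*sqrt(S))
M(c, k) = c*(c + k)
(M(-1, -1)*(-34))*T(6) = (-(-1 - 1)*(-34))*(sqrt(2)*sqrt(6)) = (-1*(-2)*(-34))*(2*sqrt(3)) = (2*(-34))*(2*sqrt(3)) = -136*sqrt(3)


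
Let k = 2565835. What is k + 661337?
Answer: 3227172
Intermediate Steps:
k + 661337 = 2565835 + 661337 = 3227172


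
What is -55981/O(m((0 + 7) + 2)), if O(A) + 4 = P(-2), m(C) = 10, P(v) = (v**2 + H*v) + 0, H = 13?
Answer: 55981/26 ≈ 2153.1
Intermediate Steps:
P(v) = v**2 + 13*v (P(v) = (v**2 + 13*v) + 0 = v**2 + 13*v)
O(A) = -26 (O(A) = -4 - 2*(13 - 2) = -4 - 2*11 = -4 - 22 = -26)
-55981/O(m((0 + 7) + 2)) = -55981/(-26) = -55981*(-1/26) = 55981/26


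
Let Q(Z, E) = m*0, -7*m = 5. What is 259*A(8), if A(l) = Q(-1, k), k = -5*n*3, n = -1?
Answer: 0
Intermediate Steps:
m = -5/7 (m = -⅐*5 = -5/7 ≈ -0.71429)
k = 15 (k = -5*(-1)*3 = 5*3 = 15)
Q(Z, E) = 0 (Q(Z, E) = -5/7*0 = 0)
A(l) = 0
259*A(8) = 259*0 = 0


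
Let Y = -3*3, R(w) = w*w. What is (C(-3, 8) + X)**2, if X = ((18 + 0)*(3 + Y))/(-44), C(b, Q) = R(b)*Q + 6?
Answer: 783225/121 ≈ 6472.9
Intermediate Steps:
R(w) = w**2
Y = -9
C(b, Q) = 6 + Q*b**2 (C(b, Q) = b**2*Q + 6 = Q*b**2 + 6 = 6 + Q*b**2)
X = 27/11 (X = ((18 + 0)*(3 - 9))/(-44) = (18*(-6))*(-1/44) = -108*(-1/44) = 27/11 ≈ 2.4545)
(C(-3, 8) + X)**2 = ((6 + 8*(-3)**2) + 27/11)**2 = ((6 + 8*9) + 27/11)**2 = ((6 + 72) + 27/11)**2 = (78 + 27/11)**2 = (885/11)**2 = 783225/121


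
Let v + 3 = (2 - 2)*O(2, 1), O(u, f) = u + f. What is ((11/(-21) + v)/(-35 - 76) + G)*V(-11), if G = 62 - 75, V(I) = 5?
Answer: -4085/63 ≈ -64.841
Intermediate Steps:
O(u, f) = f + u
G = -13
v = -3 (v = -3 + (2 - 2)*(1 + 2) = -3 + 0*3 = -3 + 0 = -3)
((11/(-21) + v)/(-35 - 76) + G)*V(-11) = ((11/(-21) - 3)/(-35 - 76) - 13)*5 = ((11*(-1/21) - 3)/(-111) - 13)*5 = ((-11/21 - 3)*(-1/111) - 13)*5 = (-74/21*(-1/111) - 13)*5 = (2/63 - 13)*5 = -817/63*5 = -4085/63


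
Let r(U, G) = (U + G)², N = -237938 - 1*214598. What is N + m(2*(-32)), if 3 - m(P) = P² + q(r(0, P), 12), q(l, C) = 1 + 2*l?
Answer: -464822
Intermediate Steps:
N = -452536 (N = -237938 - 214598 = -452536)
r(U, G) = (G + U)²
m(P) = 2 - 3*P² (m(P) = 3 - (P² + (1 + 2*(P + 0)²)) = 3 - (P² + (1 + 2*P²)) = 3 - (1 + 3*P²) = 3 + (-1 - 3*P²) = 2 - 3*P²)
N + m(2*(-32)) = -452536 + (2 - 3*(2*(-32))²) = -452536 + (2 - 3*(-64)²) = -452536 + (2 - 3*4096) = -452536 + (2 - 12288) = -452536 - 12286 = -464822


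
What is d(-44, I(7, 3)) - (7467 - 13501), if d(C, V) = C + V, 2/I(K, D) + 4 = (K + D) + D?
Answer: 53912/9 ≈ 5990.2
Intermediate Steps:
I(K, D) = 2/(-4 + K + 2*D) (I(K, D) = 2/(-4 + ((K + D) + D)) = 2/(-4 + ((D + K) + D)) = 2/(-4 + (K + 2*D)) = 2/(-4 + K + 2*D))
d(-44, I(7, 3)) - (7467 - 13501) = (-44 + 2/(-4 + 7 + 2*3)) - (7467 - 13501) = (-44 + 2/(-4 + 7 + 6)) - 1*(-6034) = (-44 + 2/9) + 6034 = -394/9 + 6034 = 53912/9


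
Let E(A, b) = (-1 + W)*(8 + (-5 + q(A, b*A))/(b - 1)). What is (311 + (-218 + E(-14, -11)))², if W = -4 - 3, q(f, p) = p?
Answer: 148225/9 ≈ 16469.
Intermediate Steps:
W = -7
E(A, b) = -64 - 8*(-5 + A*b)/(-1 + b) (E(A, b) = (-1 - 7)*(8 + (-5 + b*A)/(b - 1)) = -8*(8 + (-5 + A*b)/(-1 + b)) = -64 - 8*(-5 + A*b)/(-1 + b))
(311 + (-218 + E(-14, -11)))² = (311 + (-218 + 8*(13 - 8*(-11) - 1*(-14)*(-11))/(-1 - 11)))² = (311 + (-218 + 8*(13 + 88 - 154)/(-12)))² = (311 + (-218 + 8*(-1/12)*(-53)))² = (311 + (-218 + 106/3))² = (311 - 548/3)² = (385/3)² = 148225/9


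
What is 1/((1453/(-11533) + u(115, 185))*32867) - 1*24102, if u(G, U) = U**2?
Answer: -312677979606023315/12973113418224 ≈ -24102.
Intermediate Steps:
1/((1453/(-11533) + u(115, 185))*32867) - 1*24102 = 1/((1453/(-11533) + 185**2)*32867) - 1*24102 = (1/32867)/(1453*(-1/11533) + 34225) - 24102 = (1/32867)/(-1453/11533 + 34225) - 24102 = (1/32867)/(394715472/11533) - 24102 = (11533/394715472)*(1/32867) - 24102 = 11533/12973113418224 - 24102 = -312677979606023315/12973113418224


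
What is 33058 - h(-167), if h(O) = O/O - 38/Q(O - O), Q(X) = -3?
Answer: 99133/3 ≈ 33044.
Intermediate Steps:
h(O) = 41/3 (h(O) = O/O - 38/(-3) = 1 - 38*(-⅓) = 1 + 38/3 = 41/3)
33058 - h(-167) = 33058 - 1*41/3 = 33058 - 41/3 = 99133/3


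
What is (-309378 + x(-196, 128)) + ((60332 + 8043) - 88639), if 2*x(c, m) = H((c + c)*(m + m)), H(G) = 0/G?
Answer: -329642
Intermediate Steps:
H(G) = 0
x(c, m) = 0 (x(c, m) = (½)*0 = 0)
(-309378 + x(-196, 128)) + ((60332 + 8043) - 88639) = (-309378 + 0) + ((60332 + 8043) - 88639) = -309378 + (68375 - 88639) = -309378 - 20264 = -329642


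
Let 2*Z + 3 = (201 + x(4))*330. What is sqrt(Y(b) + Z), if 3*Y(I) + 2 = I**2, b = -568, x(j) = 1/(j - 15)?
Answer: sqrt(5064810)/6 ≈ 375.09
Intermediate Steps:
x(j) = 1/(-15 + j)
Y(I) = -2/3 + I**2/3
Z = 66297/2 (Z = -3/2 + ((201 + 1/(-15 + 4))*330)/2 = -3/2 + ((201 + 1/(-11))*330)/2 = -3/2 + ((201 - 1/11)*330)/2 = -3/2 + ((2210/11)*330)/2 = -3/2 + (1/2)*66300 = -3/2 + 33150 = 66297/2 ≈ 33149.)
sqrt(Y(b) + Z) = sqrt((-2/3 + (1/3)*(-568)**2) + 66297/2) = sqrt((-2/3 + (1/3)*322624) + 66297/2) = sqrt((-2/3 + 322624/3) + 66297/2) = sqrt(322622/3 + 66297/2) = sqrt(844135/6) = sqrt(5064810)/6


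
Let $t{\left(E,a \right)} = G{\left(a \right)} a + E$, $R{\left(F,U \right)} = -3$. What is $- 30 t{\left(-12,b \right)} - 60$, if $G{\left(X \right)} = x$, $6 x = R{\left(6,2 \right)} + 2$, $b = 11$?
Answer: $355$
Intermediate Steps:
$x = - \frac{1}{6}$ ($x = \frac{-3 + 2}{6} = \frac{1}{6} \left(-1\right) = - \frac{1}{6} \approx -0.16667$)
$G{\left(X \right)} = - \frac{1}{6}$
$t{\left(E,a \right)} = E - \frac{a}{6}$ ($t{\left(E,a \right)} = - \frac{a}{6} + E = E - \frac{a}{6}$)
$- 30 t{\left(-12,b \right)} - 60 = - 30 \left(-12 - \frac{11}{6}\right) - 60 = \left(-30\right) \left(- \frac{83}{6}\right) - 60 = 415 - 60 = 355$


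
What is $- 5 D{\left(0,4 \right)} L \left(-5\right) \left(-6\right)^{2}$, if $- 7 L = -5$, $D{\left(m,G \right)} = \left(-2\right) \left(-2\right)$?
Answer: $\frac{18000}{7} \approx 2571.4$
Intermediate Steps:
$D{\left(m,G \right)} = 4$
$L = \frac{5}{7}$ ($L = \left(- \frac{1}{7}\right) \left(-5\right) = \frac{5}{7} \approx 0.71429$)
$- 5 D{\left(0,4 \right)} L \left(-5\right) \left(-6\right)^{2} = - 5 \cdot 4 \cdot \frac{5}{7} \left(-5\right) \left(-6\right)^{2} = - 5 \cdot \frac{20}{7} \left(-5\right) 36 = \left(-5\right) \left(- \frac{100}{7}\right) 36 = \frac{500}{7} \cdot 36 = \frac{18000}{7}$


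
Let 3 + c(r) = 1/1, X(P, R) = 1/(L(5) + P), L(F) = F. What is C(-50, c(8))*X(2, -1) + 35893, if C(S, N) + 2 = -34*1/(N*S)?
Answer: 12562433/350 ≈ 35893.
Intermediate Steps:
X(P, R) = 1/(5 + P)
c(r) = -2 (c(r) = -3 + 1/1 = -3 + 1 = -2)
C(S, N) = -2 - 34/(N*S) (C(S, N) = -2 - 34*1/(N*S) = -2 - 34/(N*S))
C(-50, c(8))*X(2, -1) + 35893 = (-2 - 34/(-2*(-50)))/(5 + 2) + 35893 = (-2 - 34*(-½)*(-1/50))/7 + 35893 = (-2 - 17/50)*(⅐) + 35893 = -117/50*⅐ + 35893 = -117/350 + 35893 = 12562433/350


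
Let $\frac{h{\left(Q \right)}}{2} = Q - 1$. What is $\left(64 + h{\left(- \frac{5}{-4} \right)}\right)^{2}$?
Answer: $\frac{16641}{4} \approx 4160.3$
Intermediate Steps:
$h{\left(Q \right)} = -2 + 2 Q$ ($h{\left(Q \right)} = 2 \left(Q - 1\right) = 2 \left(-1 + Q\right) = -2 + 2 Q$)
$\left(64 + h{\left(- \frac{5}{-4} \right)}\right)^{2} = \left(64 - \left(2 - 2 \left(- \frac{5}{-4}\right)\right)\right)^{2} = \left(64 - \left(2 - 2 \left(\left(-5\right) \left(- \frac{1}{4}\right)\right)\right)\right)^{2} = \left(64 + \left(-2 + 2 \cdot \frac{5}{4}\right)\right)^{2} = \left(64 + \left(-2 + \frac{5}{2}\right)\right)^{2} = \left(64 + \frac{1}{2}\right)^{2} = \left(\frac{129}{2}\right)^{2} = \frac{16641}{4}$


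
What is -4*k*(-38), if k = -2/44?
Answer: -76/11 ≈ -6.9091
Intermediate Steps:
k = -1/22 (k = -2*1/44 = -1/22 ≈ -0.045455)
-4*k*(-38) = -4*(-1/22)*(-38) = (2/11)*(-38) = -76/11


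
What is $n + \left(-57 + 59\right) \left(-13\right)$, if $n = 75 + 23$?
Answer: $72$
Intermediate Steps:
$n = 98$
$n + \left(-57 + 59\right) \left(-13\right) = 98 + \left(-57 + 59\right) \left(-13\right) = 98 + 2 \left(-13\right) = 98 - 26 = 72$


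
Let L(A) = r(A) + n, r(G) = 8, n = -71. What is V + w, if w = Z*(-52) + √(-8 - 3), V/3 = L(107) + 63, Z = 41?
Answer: -2132 + I*√11 ≈ -2132.0 + 3.3166*I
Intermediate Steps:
L(A) = -63 (L(A) = 8 - 71 = -63)
V = 0 (V = 3*(-63 + 63) = 3*0 = 0)
w = -2132 + I*√11 (w = 41*(-52) + √(-8 - 3) = -2132 + √(-11) = -2132 + I*√11 ≈ -2132.0 + 3.3166*I)
V + w = 0 + (-2132 + I*√11) = -2132 + I*√11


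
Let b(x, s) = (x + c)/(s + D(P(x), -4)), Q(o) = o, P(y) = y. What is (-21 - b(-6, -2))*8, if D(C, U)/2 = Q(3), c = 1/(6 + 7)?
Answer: -2030/13 ≈ -156.15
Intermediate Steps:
c = 1/13 ≈ 0.076923
D(C, U) = 6 (D(C, U) = 2*3 = 6)
b(x, s) = (1/13 + x)/(6 + s) (b(x, s) = (x + 1/13)/(s + 6) = (1/13 + x)/(6 + s))
(-21 - b(-6, -2))*8 = (-21 - (1/13 - 6)/(6 - 2))*8 = (-21 - (-77)/(4*13))*8 = (-21 - 1*(-77/52))*8 = (-21 + 77/52)*8 = -1015/52*8 = -2030/13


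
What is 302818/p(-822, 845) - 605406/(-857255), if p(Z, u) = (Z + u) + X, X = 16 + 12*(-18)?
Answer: -259485087728/151734135 ≈ -1710.1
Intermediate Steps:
X = -200 (X = 16 - 216 = -200)
p(Z, u) = -200 + Z + u (p(Z, u) = (Z + u) - 200 = -200 + Z + u)
302818/p(-822, 845) - 605406/(-857255) = 302818/(-200 - 822 + 845) - 605406/(-857255) = 302818/(-177) - 605406*(-1/857255) = 302818*(-1/177) + 605406/857255 = -302818/177 + 605406/857255 = -259485087728/151734135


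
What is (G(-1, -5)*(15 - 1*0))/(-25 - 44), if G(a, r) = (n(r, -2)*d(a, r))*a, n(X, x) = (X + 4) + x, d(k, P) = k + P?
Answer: 90/23 ≈ 3.9130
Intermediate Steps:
d(k, P) = P + k
n(X, x) = 4 + X + x (n(X, x) = (4 + X) + x = 4 + X + x)
G(a, r) = a*(2 + r)*(a + r) (G(a, r) = ((4 + r - 2)*(r + a))*a = ((2 + r)*(a + r))*a = a*(2 + r)*(a + r))
(G(-1, -5)*(15 - 1*0))/(-25 - 44) = ((-(2 - 5)*(-1 - 5))*(15 - 1*0))/(-25 - 44) = ((-1*(-3)*(-6))*(15 + 0))/(-69) = -18*15*(-1/69) = -270*(-1/69) = 90/23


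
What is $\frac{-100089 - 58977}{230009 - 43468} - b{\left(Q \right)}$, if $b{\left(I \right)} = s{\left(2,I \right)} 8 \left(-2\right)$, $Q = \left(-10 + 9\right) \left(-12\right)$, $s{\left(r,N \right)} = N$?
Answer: $\frac{35656806}{186541} \approx 191.15$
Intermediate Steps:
$Q = 12$ ($Q = \left(-1\right) \left(-12\right) = 12$)
$b{\left(I \right)} = - 16 I$ ($b{\left(I \right)} = I 8 \left(-2\right) = 8 I \left(-2\right) = - 16 I$)
$\frac{-100089 - 58977}{230009 - 43468} - b{\left(Q \right)} = \frac{-100089 - 58977}{230009 - 43468} - \left(-16\right) 12 = - \frac{159066}{186541} - -192 = \left(-159066\right) \frac{1}{186541} + 192 = - \frac{159066}{186541} + 192 = \frac{35656806}{186541}$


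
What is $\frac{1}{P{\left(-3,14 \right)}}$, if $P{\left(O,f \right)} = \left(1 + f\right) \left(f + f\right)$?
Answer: $\frac{1}{420} \approx 0.002381$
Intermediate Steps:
$P{\left(O,f \right)} = 2 f \left(1 + f\right)$ ($P{\left(O,f \right)} = \left(1 + f\right) 2 f = 2 f \left(1 + f\right)$)
$\frac{1}{P{\left(-3,14 \right)}} = \frac{1}{2 \cdot 14 \left(1 + 14\right)} = \frac{1}{2 \cdot 14 \cdot 15} = \frac{1}{420}$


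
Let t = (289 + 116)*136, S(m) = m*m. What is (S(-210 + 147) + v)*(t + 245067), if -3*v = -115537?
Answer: 12750644756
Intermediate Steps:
v = 115537/3 (v = -1/3*(-115537) = 115537/3 ≈ 38512.)
S(m) = m**2
t = 55080 (t = 405*136 = 55080)
(S(-210 + 147) + v)*(t + 245067) = ((-210 + 147)**2 + 115537/3)*(55080 + 245067) = ((-63)**2 + 115537/3)*300147 = (3969 + 115537/3)*300147 = (127444/3)*300147 = 12750644756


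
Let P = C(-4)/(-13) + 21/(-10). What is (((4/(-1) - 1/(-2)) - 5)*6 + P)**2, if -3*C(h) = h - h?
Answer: 281961/100 ≈ 2819.6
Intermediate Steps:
C(h) = 0 (C(h) = -(h - h)/3 = -1/3*0 = 0)
P = -21/10 (P = 0/(-13) + 21/(-10) = 0*(-1/13) + 21*(-1/10) = 0 - 21/10 = -21/10 ≈ -2.1000)
(((4/(-1) - 1/(-2)) - 5)*6 + P)**2 = (((4/(-1) - 1/(-2)) - 5)*6 - 21/10)**2 = (((4*(-1) - 1*(-1/2)) - 5)*6 - 21/10)**2 = (((-4 + 1/2) - 5)*6 - 21/10)**2 = ((-7/2 - 5)*6 - 21/10)**2 = (-17/2*6 - 21/10)**2 = (-51 - 21/10)**2 = (-531/10)**2 = 281961/100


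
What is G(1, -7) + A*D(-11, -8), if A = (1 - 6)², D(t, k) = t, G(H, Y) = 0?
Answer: -275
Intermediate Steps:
A = 25 (A = (-5)² = 25)
G(1, -7) + A*D(-11, -8) = 0 + 25*(-11) = 0 - 275 = -275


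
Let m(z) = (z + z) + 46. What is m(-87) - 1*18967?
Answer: -19095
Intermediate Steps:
m(z) = 46 + 2*z (m(z) = 2*z + 46 = 46 + 2*z)
m(-87) - 1*18967 = (46 + 2*(-87)) - 1*18967 = (46 - 174) - 18967 = -128 - 18967 = -19095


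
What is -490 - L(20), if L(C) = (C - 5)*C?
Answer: -790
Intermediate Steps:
L(C) = C*(-5 + C) (L(C) = (-5 + C)*C = C*(-5 + C))
-490 - L(20) = -490 - 20*(-5 + 20) = -490 - 20*15 = -490 - 1*300 = -490 - 300 = -790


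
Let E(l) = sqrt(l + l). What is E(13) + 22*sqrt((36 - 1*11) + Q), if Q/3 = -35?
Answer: sqrt(26) + 88*I*sqrt(5) ≈ 5.099 + 196.77*I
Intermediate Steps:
Q = -105 (Q = 3*(-35) = -105)
E(l) = sqrt(2)*sqrt(l) (E(l) = sqrt(2*l) = sqrt(2)*sqrt(l))
E(13) + 22*sqrt((36 - 1*11) + Q) = sqrt(2)*sqrt(13) + 22*sqrt((36 - 1*11) - 105) = sqrt(26) + 22*sqrt((36 - 11) - 105) = sqrt(26) + 22*sqrt(25 - 105) = sqrt(26) + 22*sqrt(-80) = sqrt(26) + 22*(4*I*sqrt(5)) = sqrt(26) + 88*I*sqrt(5)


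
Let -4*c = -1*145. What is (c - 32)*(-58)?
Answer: -493/2 ≈ -246.50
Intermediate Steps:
c = 145/4 (c = -(-1)*145/4 = -1/4*(-145) = 145/4 ≈ 36.250)
(c - 32)*(-58) = (145/4 - 32)*(-58) = (17/4)*(-58) = -493/2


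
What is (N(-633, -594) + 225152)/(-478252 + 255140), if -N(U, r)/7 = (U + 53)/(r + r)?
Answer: -66869129/66264264 ≈ -1.0091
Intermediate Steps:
N(U, r) = -7*(53 + U)/(2*r) (N(U, r) = -7*(U + 53)/(r + r) = -7*(53 + U)/(2*r))
(N(-633, -594) + 225152)/(-478252 + 255140) = ((7/2)*(-53 - 1*(-633))/(-594) + 225152)/(-478252 + 255140) = ((7/2)*(-1/594)*(-53 + 633) + 225152)/(-223112) = ((7/2)*(-1/594)*580 + 225152)*(-1/223112) = (-1015/297 + 225152)*(-1/223112) = (66869129/297)*(-1/223112) = -66869129/66264264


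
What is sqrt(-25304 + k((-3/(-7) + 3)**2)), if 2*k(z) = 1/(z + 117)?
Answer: I*sqrt(447638723846)/4206 ≈ 159.07*I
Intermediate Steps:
k(z) = 1/(2*(117 + z)) (k(z) = 1/(2*(z + 117)) = 1/(2*(117 + z)))
sqrt(-25304 + k((-3/(-7) + 3)**2)) = sqrt(-25304 + 1/(2*(117 + (-3/(-7) + 3)**2))) = sqrt(-25304 + 1/(2*(117 + (-3*(-1/7) + 3)**2))) = sqrt(-25304 + 1/(2*(117 + (3/7 + 3)**2))) = sqrt(-25304 + 1/(2*(117 + (24/7)**2))) = sqrt(-25304 + 1/(2*(117 + 576/49))) = sqrt(-25304 + 1/(2*(6309/49))) = sqrt(-25304 + (1/2)*(49/6309)) = sqrt(-25304 + 49/12618) = sqrt(-319285823/12618) = I*sqrt(447638723846)/4206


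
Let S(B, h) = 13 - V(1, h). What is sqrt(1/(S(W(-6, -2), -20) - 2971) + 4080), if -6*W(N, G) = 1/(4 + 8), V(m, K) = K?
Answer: sqrt(35217920582)/2938 ≈ 63.875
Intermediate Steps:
W(N, G) = -1/72 (W(N, G) = -1/(6*(4 + 8)) = -1/6/12 = -1/6*1/12 = -1/72)
S(B, h) = 13 - h
sqrt(1/(S(W(-6, -2), -20) - 2971) + 4080) = sqrt(1/((13 - 1*(-20)) - 2971) + 4080) = sqrt(1/((13 + 20) - 2971) + 4080) = sqrt(1/(33 - 2971) + 4080) = sqrt(1/(-2938) + 4080) = sqrt(-1/2938 + 4080) = sqrt(11987039/2938) = sqrt(35217920582)/2938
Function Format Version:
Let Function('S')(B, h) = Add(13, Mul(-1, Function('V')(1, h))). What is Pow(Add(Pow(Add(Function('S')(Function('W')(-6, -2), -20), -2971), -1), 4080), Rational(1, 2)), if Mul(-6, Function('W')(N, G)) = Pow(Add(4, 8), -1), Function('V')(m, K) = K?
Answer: Mul(Rational(1, 2938), Pow(35217920582, Rational(1, 2))) ≈ 63.875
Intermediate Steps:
Function('W')(N, G) = Rational(-1, 72) (Function('W')(N, G) = Mul(Rational(-1, 6), Pow(Add(4, 8), -1)) = Mul(Rational(-1, 6), Pow(12, -1)) = Mul(Rational(-1, 6), Rational(1, 12)) = Rational(-1, 72))
Function('S')(B, h) = Add(13, Mul(-1, h))
Pow(Add(Pow(Add(Function('S')(Function('W')(-6, -2), -20), -2971), -1), 4080), Rational(1, 2)) = Pow(Add(Pow(Add(Add(13, Mul(-1, -20)), -2971), -1), 4080), Rational(1, 2)) = Pow(Add(Pow(Add(Add(13, 20), -2971), -1), 4080), Rational(1, 2)) = Pow(Add(Pow(Add(33, -2971), -1), 4080), Rational(1, 2)) = Pow(Add(Pow(-2938, -1), 4080), Rational(1, 2)) = Pow(Add(Rational(-1, 2938), 4080), Rational(1, 2)) = Pow(Rational(11987039, 2938), Rational(1, 2)) = Mul(Rational(1, 2938), Pow(35217920582, Rational(1, 2)))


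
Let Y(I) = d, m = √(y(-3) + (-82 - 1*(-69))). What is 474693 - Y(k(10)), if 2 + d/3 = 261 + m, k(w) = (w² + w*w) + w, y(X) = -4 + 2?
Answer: 473916 - 3*I*√15 ≈ 4.7392e+5 - 11.619*I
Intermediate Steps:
y(X) = -2
k(w) = w + 2*w² (k(w) = (w² + w²) + w = 2*w² + w = w + 2*w²)
m = I*√15 (m = √(-2 + (-82 - 1*(-69))) = √(-2 + (-82 + 69)) = √(-2 - 13) = √(-15) = I*√15 ≈ 3.873*I)
d = 777 + 3*I*√15 (d = -6 + 3*(261 + I*√15) = -6 + (783 + 3*I*√15) = 777 + 3*I*√15 ≈ 777.0 + 11.619*I)
Y(I) = 777 + 3*I*√15
474693 - Y(k(10)) = 474693 - (777 + 3*I*√15) = 474693 + (-777 - 3*I*√15) = 473916 - 3*I*√15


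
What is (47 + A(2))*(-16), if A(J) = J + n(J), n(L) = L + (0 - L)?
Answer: -784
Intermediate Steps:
n(L) = 0 (n(L) = L - L = 0)
A(J) = J (A(J) = J + 0 = J)
(47 + A(2))*(-16) = (47 + 2)*(-16) = 49*(-16) = -784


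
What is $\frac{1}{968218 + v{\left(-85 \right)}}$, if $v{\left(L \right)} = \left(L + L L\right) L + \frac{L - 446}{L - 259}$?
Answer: $\frac{344}{124293923} \approx 2.7676 \cdot 10^{-6}$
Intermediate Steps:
$v{\left(L \right)} = L \left(L + L^{2}\right) + \frac{-446 + L}{-259 + L}$ ($v{\left(L \right)} = \left(L + L^{2}\right) L + \frac{L - 446}{-259 + L} = L \left(L + L^{2}\right) + \frac{-446 + L}{-259 + L}$)
$\frac{1}{968218 + v{\left(-85 \right)}} = \frac{1}{968218 + \frac{-446 - 85 + \left(-85\right)^{4} - 259 \left(-85\right)^{2} - 258 \left(-85\right)^{3}}{-259 - 85}} = \frac{1}{968218 + \frac{-446 - 85 + 52200625 - 1871275 - -158444250}{-344}} = \frac{1}{968218 - \frac{-446 - 85 + 52200625 - 1871275 + 158444250}{344}} = \frac{1}{968218 - \frac{208773069}{344}} = \frac{1}{\frac{124293923}{344}} = \frac{344}{124293923}$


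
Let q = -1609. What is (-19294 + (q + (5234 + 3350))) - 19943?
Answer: -32262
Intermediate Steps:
(-19294 + (q + (5234 + 3350))) - 19943 = (-19294 + (-1609 + (5234 + 3350))) - 19943 = (-19294 + (-1609 + 8584)) - 19943 = (-19294 + 6975) - 19943 = -12319 - 19943 = -32262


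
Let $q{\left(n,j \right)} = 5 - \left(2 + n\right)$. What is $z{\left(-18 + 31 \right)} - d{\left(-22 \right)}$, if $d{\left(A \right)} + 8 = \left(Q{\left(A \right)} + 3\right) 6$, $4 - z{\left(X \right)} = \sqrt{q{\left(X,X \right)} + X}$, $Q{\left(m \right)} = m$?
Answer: $126 - \sqrt{3} \approx 124.27$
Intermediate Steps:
$q{\left(n,j \right)} = 3 - n$
$z{\left(X \right)} = 4 - \sqrt{3}$ ($z{\left(X \right)} = 4 - \sqrt{\left(3 - X\right) + X} = 4 - \sqrt{3}$)
$d{\left(A \right)} = 10 + 6 A$ ($d{\left(A \right)} = -8 + \left(A + 3\right) 6 = -8 + \left(3 + A\right) 6 = -8 + \left(18 + 6 A\right) = 10 + 6 A$)
$z{\left(-18 + 31 \right)} - d{\left(-22 \right)} = \left(4 - \sqrt{3}\right) - \left(10 + 6 \left(-22\right)\right) = \left(4 - \sqrt{3}\right) - \left(10 - 132\right) = \left(4 - \sqrt{3}\right) - -122 = \left(4 - \sqrt{3}\right) + 122 = 126 - \sqrt{3}$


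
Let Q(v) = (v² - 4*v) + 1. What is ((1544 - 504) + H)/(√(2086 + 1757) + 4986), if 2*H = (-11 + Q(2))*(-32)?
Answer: 700256/2761817 - 1264*√427/8285451 ≈ 0.25040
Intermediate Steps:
Q(v) = 1 + v² - 4*v
H = 224 (H = ((-11 + (1 + 2² - 4*2))*(-32))/2 = ((-11 + (1 + 4 - 8))*(-32))/2 = ((-11 - 3)*(-32))/2 = (-14*(-32))/2 = (½)*448 = 224)
((1544 - 504) + H)/(√(2086 + 1757) + 4986) = ((1544 - 504) + 224)/(√(2086 + 1757) + 4986) = (1040 + 224)/(√3843 + 4986) = 1264/(3*√427 + 4986) = 1264/(4986 + 3*√427)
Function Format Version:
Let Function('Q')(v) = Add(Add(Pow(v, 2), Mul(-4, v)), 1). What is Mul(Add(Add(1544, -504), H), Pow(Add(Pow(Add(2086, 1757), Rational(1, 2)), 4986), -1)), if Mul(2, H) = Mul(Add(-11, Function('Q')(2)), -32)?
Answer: Add(Rational(700256, 2761817), Mul(Rational(-1264, 8285451), Pow(427, Rational(1, 2)))) ≈ 0.25040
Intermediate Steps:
Function('Q')(v) = Add(1, Pow(v, 2), Mul(-4, v))
H = 224 (H = Mul(Rational(1, 2), Mul(Add(-11, Add(1, Pow(2, 2), Mul(-4, 2))), -32)) = Mul(Rational(1, 2), Mul(Add(-11, Add(1, 4, -8)), -32)) = Mul(Rational(1, 2), Mul(Add(-11, -3), -32)) = Mul(Rational(1, 2), Mul(-14, -32)) = Mul(Rational(1, 2), 448) = 224)
Mul(Add(Add(1544, -504), H), Pow(Add(Pow(Add(2086, 1757), Rational(1, 2)), 4986), -1)) = Mul(Add(Add(1544, -504), 224), Pow(Add(Pow(Add(2086, 1757), Rational(1, 2)), 4986), -1)) = Mul(Add(1040, 224), Pow(Add(Pow(3843, Rational(1, 2)), 4986), -1)) = Mul(1264, Pow(Add(Mul(3, Pow(427, Rational(1, 2))), 4986), -1)) = Mul(1264, Pow(Add(4986, Mul(3, Pow(427, Rational(1, 2)))), -1))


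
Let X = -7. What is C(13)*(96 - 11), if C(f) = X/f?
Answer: -595/13 ≈ -45.769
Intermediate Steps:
C(f) = -7/f
C(13)*(96 - 11) = (-7/13)*(96 - 11) = -7*1/13*85 = -7/13*85 = -595/13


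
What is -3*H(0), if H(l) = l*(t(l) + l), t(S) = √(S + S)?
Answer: 0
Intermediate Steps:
t(S) = √2*√S (t(S) = √(2*S) = √2*√S)
H(l) = l*(l + √2*√l) (H(l) = l*(√2*√l + l) = l*(l + √2*√l))
-3*H(0) = -0*(0 + √2*√0) = -0*(0 + √2*0) = -0*(0 + 0) = -0*0 = -3*0 = 0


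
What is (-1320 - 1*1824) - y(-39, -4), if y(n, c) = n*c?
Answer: -3300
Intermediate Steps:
y(n, c) = c*n
(-1320 - 1*1824) - y(-39, -4) = (-1320 - 1*1824) - (-4)*(-39) = (-1320 - 1824) - 1*156 = -3144 - 156 = -3300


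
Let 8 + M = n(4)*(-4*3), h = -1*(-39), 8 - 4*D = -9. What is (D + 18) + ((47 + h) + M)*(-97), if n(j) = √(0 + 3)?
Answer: -30175/4 + 1164*√3 ≈ -5527.6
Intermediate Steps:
D = 17/4 (D = 2 - ¼*(-9) = 2 + 9/4 = 17/4 ≈ 4.2500)
n(j) = √3
h = 39
M = -8 - 12*√3 (M = -8 + √3*(-4*3) = -8 + √3*(-12) = -8 - 12*√3 ≈ -28.785)
(D + 18) + ((47 + h) + M)*(-97) = (17/4 + 18) + ((47 + 39) + (-8 - 12*√3))*(-97) = 89/4 + (86 + (-8 - 12*√3))*(-97) = 89/4 + (78 - 12*√3)*(-97) = 89/4 + (-7566 + 1164*√3) = -30175/4 + 1164*√3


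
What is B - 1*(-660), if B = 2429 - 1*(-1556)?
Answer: 4645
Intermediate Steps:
B = 3985 (B = 2429 + 1556 = 3985)
B - 1*(-660) = 3985 - 1*(-660) = 3985 + 660 = 4645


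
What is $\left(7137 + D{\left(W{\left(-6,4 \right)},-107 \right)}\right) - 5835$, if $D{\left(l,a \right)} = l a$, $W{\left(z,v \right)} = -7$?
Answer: $2051$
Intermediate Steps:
$D{\left(l,a \right)} = a l$
$\left(7137 + D{\left(W{\left(-6,4 \right)},-107 \right)}\right) - 5835 = \left(7137 - -749\right) - 5835 = \left(7137 + 749\right) - 5835 = 7886 - 5835 = 2051$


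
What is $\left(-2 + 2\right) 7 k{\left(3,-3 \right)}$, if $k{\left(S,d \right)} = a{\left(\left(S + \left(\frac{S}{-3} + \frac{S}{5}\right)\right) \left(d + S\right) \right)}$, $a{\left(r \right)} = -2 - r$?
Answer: $0$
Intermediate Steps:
$k{\left(S,d \right)} = -2 - \frac{13 S \left(S + d\right)}{15}$ ($k{\left(S,d \right)} = -2 - \left(S + \left(\frac{S}{-3} + \frac{S}{5}\right)\right) \left(d + S\right) = -2 - \left(S + \left(S \left(- \frac{1}{3}\right) + S \frac{1}{5}\right)\right) \left(S + d\right) = -2 - \left(S + \left(- \frac{S}{3} + \frac{S}{5}\right)\right) \left(S + d\right) = -2 - \left(S - \frac{2 S}{15}\right) \left(S + d\right) = -2 - \frac{13 S}{15} \left(S + d\right) = -2 - \frac{13 S \left(S + d\right)}{15}$)
$\left(-2 + 2\right) 7 k{\left(3,-3 \right)} = \left(-2 + 2\right) 7 \left(-2 - \frac{13 \left(3 - 3\right)}{5}\right) = 0 \cdot 7 \left(-2 - \frac{13}{5} \cdot 0\right) = 0 \left(-2 + 0\right) = 0 \left(-2\right) = 0$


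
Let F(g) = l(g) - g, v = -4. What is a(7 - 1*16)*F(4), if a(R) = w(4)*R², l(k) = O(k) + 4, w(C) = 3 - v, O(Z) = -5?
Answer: -2835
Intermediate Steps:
w(C) = 7 (w(C) = 3 - 1*(-4) = 3 + 4 = 7)
l(k) = -1 (l(k) = -5 + 4 = -1)
a(R) = 7*R²
F(g) = -1 - g
a(7 - 1*16)*F(4) = (7*(7 - 1*16)²)*(-1 - 1*4) = (7*(7 - 16)²)*(-1 - 4) = (7*(-9)²)*(-5) = (7*81)*(-5) = 567*(-5) = -2835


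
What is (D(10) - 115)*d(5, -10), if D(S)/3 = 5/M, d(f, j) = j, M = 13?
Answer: 14800/13 ≈ 1138.5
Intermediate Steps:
D(S) = 15/13 (D(S) = 3*(5/13) = 15/13)
(D(10) - 115)*d(5, -10) = (15/13 - 115)*(-10) = -1480/13*(-10) = 14800/13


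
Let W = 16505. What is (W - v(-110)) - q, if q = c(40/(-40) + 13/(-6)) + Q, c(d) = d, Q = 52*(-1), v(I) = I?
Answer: 100021/6 ≈ 16670.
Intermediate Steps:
Q = -52
q = -331/6 (q = (40/(-40) + 13/(-6)) - 52 = (40*(-1/40) + 13*(-⅙)) - 52 = (-1 - 13/6) - 52 = -19/6 - 52 = -331/6 ≈ -55.167)
(W - v(-110)) - q = (16505 - 1*(-110)) - 1*(-331/6) = (16505 + 110) + 331/6 = 16615 + 331/6 = 100021/6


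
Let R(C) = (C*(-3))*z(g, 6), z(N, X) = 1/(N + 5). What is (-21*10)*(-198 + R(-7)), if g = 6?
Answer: 452970/11 ≈ 41179.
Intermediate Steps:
z(N, X) = 1/(5 + N)
R(C) = -3*C/11 (R(C) = (C*(-3))/(5 + 6) = -3*C/11)
(-21*10)*(-198 + R(-7)) = (-21*10)*(-198 - 3/11*(-7)) = -210*(-198 + 21/11) = -210*(-2157/11) = 452970/11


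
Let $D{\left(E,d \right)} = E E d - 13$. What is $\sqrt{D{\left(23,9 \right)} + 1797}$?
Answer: $\sqrt{6545} \approx 80.901$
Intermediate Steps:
$D{\left(E,d \right)} = -13 + d E^{2}$ ($D{\left(E,d \right)} = E^{2} d - 13 = d E^{2} - 13 = -13 + d E^{2}$)
$\sqrt{D{\left(23,9 \right)} + 1797} = \sqrt{\left(-13 + 9 \cdot 23^{2}\right) + 1797} = \sqrt{\left(-13 + 9 \cdot 529\right) + 1797} = \sqrt{\left(-13 + 4761\right) + 1797} = \sqrt{4748 + 1797} = \sqrt{6545}$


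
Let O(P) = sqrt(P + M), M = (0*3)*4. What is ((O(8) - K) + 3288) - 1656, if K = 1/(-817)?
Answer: 1333345/817 + 2*sqrt(2) ≈ 1634.8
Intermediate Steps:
M = 0 (M = 0*4 = 0)
O(P) = sqrt(P) (O(P) = sqrt(P + 0) = sqrt(P))
K = -1/817 ≈ -0.0012240
((O(8) - K) + 3288) - 1656 = ((sqrt(8) - 1*(-1/817)) + 3288) - 1656 = ((2*sqrt(2) + 1/817) + 3288) - 1656 = ((1/817 + 2*sqrt(2)) + 3288) - 1656 = (2686297/817 + 2*sqrt(2)) - 1656 = 1333345/817 + 2*sqrt(2)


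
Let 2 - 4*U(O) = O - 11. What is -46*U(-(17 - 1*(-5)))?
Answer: -805/2 ≈ -402.50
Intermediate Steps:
U(O) = 13/4 - O/4 (U(O) = ½ - (O - 11)/4 = ½ - (-11 + O)/4 = ½ + (11/4 - O/4) = 13/4 - O/4)
-46*U(-(17 - 1*(-5))) = -46*(13/4 - (-1)*(17 - 1*(-5))/4) = -46*(13/4 - (-1)*(17 + 5)/4) = -46*(13/4 - (-1)*22/4) = -46*(13/4 - ¼*(-22)) = -46*(13/4 + 11/2) = -46*35/4 = -805/2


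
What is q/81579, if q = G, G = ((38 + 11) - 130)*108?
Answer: -2916/27193 ≈ -0.10723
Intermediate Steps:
G = -8748 (G = (49 - 130)*108 = -81*108 = -8748)
q = -8748
q/81579 = -8748/81579 = -8748*1/81579 = -2916/27193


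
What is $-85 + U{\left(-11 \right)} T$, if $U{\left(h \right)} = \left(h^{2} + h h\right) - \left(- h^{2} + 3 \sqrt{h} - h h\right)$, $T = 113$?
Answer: $54607 - 339 i \sqrt{11} \approx 54607.0 - 1124.3 i$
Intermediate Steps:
$U{\left(h \right)} = - 3 \sqrt{h} + 4 h^{2}$ ($U{\left(h \right)} = \left(h^{2} + h^{2}\right) - \left(- 2 h^{2} + 3 \sqrt{h}\right) = 2 h^{2} - \left(- 2 h^{2} + 3 \sqrt{h}\right) = - 3 \sqrt{h} + 4 h^{2}$)
$-85 + U{\left(-11 \right)} T = -85 + \left(- 3 \sqrt{-11} + 4 \left(-11\right)^{2}\right) 113 = -85 + \left(- 3 i \sqrt{11} + 4 \cdot 121\right) 113 = -85 + \left(- 3 i \sqrt{11} + 484\right) 113 = -85 + \left(484 - 3 i \sqrt{11}\right) 113 = -85 + \left(54692 - 339 i \sqrt{11}\right) = 54607 - 339 i \sqrt{11}$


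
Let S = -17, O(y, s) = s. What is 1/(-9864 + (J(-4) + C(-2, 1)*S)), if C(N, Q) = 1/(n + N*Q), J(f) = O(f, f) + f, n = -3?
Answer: -5/49343 ≈ -0.00010133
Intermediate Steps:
J(f) = 2*f (J(f) = f + f = 2*f)
C(N, Q) = 1/(-3 + N*Q)
1/(-9864 + (J(-4) + C(-2, 1)*S)) = 1/(-9864 + (2*(-4) - 17/(-3 - 2*1))) = 1/(-9864 + (-8 - 17/(-3 - 2))) = 1/(-9864 + (-8 - 17/(-5))) = 1/(-9864 + (-8 - ⅕*(-17))) = 1/(-9864 + (-8 + 17/5)) = 1/(-9864 - 23/5) = 1/(-49343/5) = -5/49343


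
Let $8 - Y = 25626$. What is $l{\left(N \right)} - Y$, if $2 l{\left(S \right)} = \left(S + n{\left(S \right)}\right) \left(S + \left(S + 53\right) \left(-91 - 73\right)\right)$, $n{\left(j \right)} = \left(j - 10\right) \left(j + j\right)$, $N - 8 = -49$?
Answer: $- \frac{8268033}{2} \approx -4.134 \cdot 10^{6}$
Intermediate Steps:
$Y = -25618$ ($Y = 8 - 25626 = -25618$)
$N = -41$ ($N = 8 - 49 = -41$)
$n{\left(j \right)} = 2 j \left(-10 + j\right)$ ($n{\left(j \right)} = \left(-10 + j\right) 2 j = 2 j \left(-10 + j\right)$)
$l{\left(S \right)} = \frac{\left(-8692 - 163 S\right) \left(S + 2 S \left(-10 + S\right)\right)}{2}$ ($l{\left(S \right)} = \frac{\left(S + 2 S \left(-10 + S\right)\right) \left(S + \left(S + 53\right) \left(-91 - 73\right)\right)}{2} = \frac{\left(S + 2 S \left(-10 + S\right)\right) \left(S + \left(53 + S\right) \left(-164\right)\right)}{2} = \frac{\left(S + 2 S \left(-10 + S\right)\right) \left(S - \left(8692 + 164 S\right)\right)}{2} = \frac{\left(S + 2 S \left(-10 + S\right)\right) \left(-8692 - 163 S\right)}{2} = \frac{\left(-8692 - 163 S\right) \left(S + 2 S \left(-10 + S\right)\right)}{2}$)
$l{\left(N \right)} - Y = \frac{1}{2} \left(-41\right) \left(165148 - -585767 - 326 \left(-41\right)^{2}\right) - -25618 = \frac{1}{2} \left(-41\right) \left(165148 + 585767 - 548006\right) + 25618 = \frac{1}{2} \left(-41\right) 202909 + 25618 = - \frac{8319269}{2} + 25618 = - \frac{8268033}{2}$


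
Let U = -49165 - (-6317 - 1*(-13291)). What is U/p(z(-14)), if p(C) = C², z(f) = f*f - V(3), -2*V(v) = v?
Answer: -224556/156025 ≈ -1.4392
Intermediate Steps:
V(v) = -v/2
U = -56139 (U = -49165 - (-6317 + 13291) = -49165 - 1*6974 = -49165 - 6974 = -56139)
z(f) = 3/2 + f² (z(f) = f*f - (-1)*3/2 = f² - 1*(-3/2) = f² + 3/2 = 3/2 + f²)
U/p(z(-14)) = -56139/(3/2 + (-14)²)² = -56139/(3/2 + 196)² = -56139/((395/2)²) = -56139/156025/4 = -56139*4/156025 = -224556/156025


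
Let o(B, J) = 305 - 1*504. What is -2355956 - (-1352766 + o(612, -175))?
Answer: -1002991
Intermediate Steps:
o(B, J) = -199 (o(B, J) = 305 - 504 = -199)
-2355956 - (-1352766 + o(612, -175)) = -2355956 - (-1352766 - 199) = -2355956 - 1*(-1352965) = -2355956 + 1352965 = -1002991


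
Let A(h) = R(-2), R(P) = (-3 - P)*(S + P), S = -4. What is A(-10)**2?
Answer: 36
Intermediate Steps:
R(P) = (-4 + P)*(-3 - P) (R(P) = (-3 - P)*(-4 + P) = (-4 + P)*(-3 - P))
A(h) = 6 (A(h) = 12 - 2 - 1*(-2)**2 = 12 - 2 - 1*4 = 12 - 2 - 4 = 6)
A(-10)**2 = 6**2 = 36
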